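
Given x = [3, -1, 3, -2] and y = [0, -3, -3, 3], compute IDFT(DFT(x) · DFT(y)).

(x ⊛ y)[n] = Σ(m=0 to 3) x[m] · y[(n-m) mod 4]

Computing each output sample:
(x ⊛ y)[0] = -6
(x ⊛ y)[1] = 6
(x ⊛ y)[2] = -12
(x ⊛ y)[3] = 3

x ⊛ y = [-6, 6, -12, 3]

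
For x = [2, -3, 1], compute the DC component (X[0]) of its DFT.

X[0] = Σ(n=0 to 2) x[n] · ω_3^0 = Σ x[n]
= (2) + (-3) + (1)

X[0] = 0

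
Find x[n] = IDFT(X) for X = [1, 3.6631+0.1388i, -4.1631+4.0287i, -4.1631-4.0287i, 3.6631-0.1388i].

x[n] = (1/5) Σ(k=0 to 4) X[k] · e^(2πikn/5)

Computing each x[n]:
x[0] = 0
x[1] = 1
x[2] = 0
x[3] = -3
x[4] = 3

x = [0, 1, 0, -3, 3]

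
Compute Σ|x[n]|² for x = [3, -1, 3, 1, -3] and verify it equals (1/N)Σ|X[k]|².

Time domain:
Σ|x[n]|² = |3|² + |-1|² + |3|² + |1|² + |-3|² = 29.0000

Frequency domain:
(1/5)Σ|X[k]|² = (1/5)(|3|² + |-1.4721-3.0777i|² + |7.4721+0.7265i|² + |7.4721-0.7265i|² + |-1.4721+3.0777i|²) = (1/5)·145.0000 = 29.0000

Both sides agree, confirming Parseval's theorem.

Σ|x[n]|² = (1/N)Σ|X[k]|² = 29.0000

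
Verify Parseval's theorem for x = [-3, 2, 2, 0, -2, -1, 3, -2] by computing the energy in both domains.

Time domain:
Σ|x[n]|² = |-3|² + |2|² + |2|² + |0|² + |-2|² + |-1|² + |3|² + |-2|² = 35.0000

Frequency domain:
(1/8)Σ|X[k]|² = (1/8)(|-1|² + |-0.2929-2.5355i|² + |-10-3i|² + |-1.7071-4.5355i|² + |1|² + |-1.7071+4.5355i|² + |-10+3i|² + |-0.2929+2.5355i|²) = (1/8)·280.0000 = 35.0000

Both sides agree, confirming Parseval's theorem.

Σ|x[n]|² = (1/N)Σ|X[k]|² = 35.0000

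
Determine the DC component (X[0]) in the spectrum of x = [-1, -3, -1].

X[0] = Σ(n=0 to 2) x[n] · ω_3^0 = Σ x[n]
= (-1) + (-3) + (-1)

X[0] = -5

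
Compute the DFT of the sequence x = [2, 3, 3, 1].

X[k] = Σ(n=0 to 3) x[n] · ω_4^(nk)
where ω_4 = e^(-2πi/4)

Computing each X[k]:
X[0] = 9
X[1] = -1-2i
X[2] = 1
X[3] = -1+2i

X = [9, -1-2i, 1, -1+2i]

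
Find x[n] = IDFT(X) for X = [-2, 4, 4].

x[n] = (1/3) Σ(k=0 to 2) X[k] · e^(2πikn/3)

Computing each x[n]:
x[0] = 2
x[1] = -2
x[2] = -2

x = [2, -2, -2]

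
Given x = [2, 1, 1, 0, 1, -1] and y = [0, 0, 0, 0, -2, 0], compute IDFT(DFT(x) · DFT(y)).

(x ⊛ y)[n] = Σ(m=0 to 5) x[m] · y[(n-m) mod 6]

Computing each output sample:
(x ⊛ y)[0] = -2
(x ⊛ y)[1] = 0
(x ⊛ y)[2] = -2
(x ⊛ y)[3] = 2
(x ⊛ y)[4] = -4
(x ⊛ y)[5] = -2

x ⊛ y = [-2, 0, -2, 2, -4, -2]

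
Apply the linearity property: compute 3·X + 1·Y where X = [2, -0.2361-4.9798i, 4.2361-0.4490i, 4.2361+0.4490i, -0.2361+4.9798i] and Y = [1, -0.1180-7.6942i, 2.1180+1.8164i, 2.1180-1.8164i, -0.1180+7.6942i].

By linearity: DFT(3x + 1y) = 3·DFT(x) + 1·DFT(y)
= 3·[2, -0.2361-4.9798i, 4.2361-0.4490i, 4.2361+0.4490i, -0.2361+4.9798i] + 1·[1, -0.1180-7.6942i, 2.1180+1.8164i, 2.1180-1.8164i, -0.1180+7.6942i]

Computing element-wise:
Z[0] = 3·(2) + 1·(1) = 7
Z[1] = 3·(-0.2361-4.9798i) + 1·(-0.1180-7.6942i) = -0.8263-22.6336i
Z[2] = 3·(4.2361-0.4490i) + 1·(2.1180+1.8164i) = 14.8263+0.4694i
Z[3] = 3·(4.2361+0.4490i) + 1·(2.1180-1.8164i) = 14.8263-0.4694i
Z[4] = 3·(-0.2361+4.9798i) + 1·(-0.1180+7.6942i) = -0.8263+22.6336i

DFT(3x + 1y) = 3·X + 1·Y = [7, -0.8263-22.6336i, 14.8263+0.4694i, 14.8263-0.4694i, -0.8263+22.6336i]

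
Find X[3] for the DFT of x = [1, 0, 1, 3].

X[3] = Σ(n=0 to 3) x[n] · ω_4^(3n) where ω_4 = e^(-2πi/4)
= (1)·ω_4^0 + (0)·ω_4^3 + (1)·ω_4^6 + (3)·ω_4^9

X[3] = -3i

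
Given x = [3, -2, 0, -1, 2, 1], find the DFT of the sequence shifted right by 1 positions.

Time shift by 1: X_shifted[k] = ω_6^(1k) · X[k]
Shifted x = [1, 3, -2, 0, -1, 2]

DFT(x[n-1]) = [3, 5, -1.7321i, -7, 1.7321i, 5]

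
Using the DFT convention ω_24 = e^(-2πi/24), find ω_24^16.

ω_24^16 = e^(-2πi·16/24)
= cos(-2π·16/24) + i·sin(-2π·16/24)
= cos(-32π/24) + i·sin(-32π/24)

ω_24^16 = cos(-32π/24) + i·sin(-32π/24) = -0.5000+0.8660i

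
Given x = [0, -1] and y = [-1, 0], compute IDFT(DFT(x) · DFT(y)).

(x ⊛ y)[n] = Σ(m=0 to 1) x[m] · y[(n-m) mod 2]

Computing each output sample:
(x ⊛ y)[0] = 0
(x ⊛ y)[1] = 1

x ⊛ y = [0, 1]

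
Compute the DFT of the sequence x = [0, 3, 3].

X[k] = Σ(n=0 to 2) x[n] · ω_3^(nk)
where ω_3 = e^(-2πi/3)

Computing each X[k]:
X[0] = 6
X[1] = -3
X[2] = -3

X = [6, -3, -3]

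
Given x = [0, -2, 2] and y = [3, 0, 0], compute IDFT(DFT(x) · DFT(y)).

(x ⊛ y)[n] = Σ(m=0 to 2) x[m] · y[(n-m) mod 3]

Computing each output sample:
(x ⊛ y)[0] = 0
(x ⊛ y)[1] = -6
(x ⊛ y)[2] = 6

x ⊛ y = [0, -6, 6]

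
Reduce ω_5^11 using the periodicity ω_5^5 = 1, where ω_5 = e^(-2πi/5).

Since ω_5^5 = 1, powers reduce modulo 5.
11 mod 5 = 1
So ω_5^11 = ω_5^1 = e^(-2πi·1/5)

ω_5^11 = ω_5^1 = 0.3090-0.9511i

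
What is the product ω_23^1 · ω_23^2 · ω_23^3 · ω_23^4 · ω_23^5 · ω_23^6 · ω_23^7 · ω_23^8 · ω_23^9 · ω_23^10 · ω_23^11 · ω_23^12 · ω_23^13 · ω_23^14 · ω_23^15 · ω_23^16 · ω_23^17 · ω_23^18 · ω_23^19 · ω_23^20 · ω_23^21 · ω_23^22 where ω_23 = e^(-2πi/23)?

The primitive 23rd roots of unity are ω_23^k for k coprime to 23: k ∈ {1, 2, 3, 4, 5, 6, 7, 8, 9, 10, 11, 12, 13, 14, 15, 16, 17, 18, 19, 20, 21, 22}
Their product equals the constant term of the cyclotomic polynomial Φ_23(x) up to sign.
For n ≥ 3, the product of all primitive nth roots of unity is 1. (For n=1 it is 1; for n=2 it is -1.)

1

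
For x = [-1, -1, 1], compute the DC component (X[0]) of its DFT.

X[0] = Σ(n=0 to 2) x[n] · ω_3^0 = Σ x[n]
= (-1) + (-1) + (1)

X[0] = -1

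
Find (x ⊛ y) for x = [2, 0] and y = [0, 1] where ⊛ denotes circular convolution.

(x ⊛ y)[n] = Σ(m=0 to 1) x[m] · y[(n-m) mod 2]

Computing each output sample:
(x ⊛ y)[0] = 0
(x ⊛ y)[1] = 2

x ⊛ y = [0, 2]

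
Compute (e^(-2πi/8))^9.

Since ω_8^8 = 1, powers reduce modulo 8.
9 mod 8 = 1
So ω_8^9 = ω_8^1 = e^(-2πi·1/8)

ω_8^9 = ω_8^1 = 0.7071-0.7071i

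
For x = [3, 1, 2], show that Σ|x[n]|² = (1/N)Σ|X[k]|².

Time domain:
Σ|x[n]|² = |3|² + |1|² + |2|² = 14.0000

Frequency domain:
(1/3)Σ|X[k]|² = (1/3)(|6|² + |1.5000+0.8660i|² + |1.5000-0.8660i|²) = (1/3)·42.0000 = 14.0000

Both sides agree, confirming Parseval's theorem.

Σ|x[n]|² = (1/N)Σ|X[k]|² = 14.0000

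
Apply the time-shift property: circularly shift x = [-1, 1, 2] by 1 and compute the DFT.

Time shift by 1: X_shifted[k] = ω_3^(1k) · X[k]
Shifted x = [2, -1, 1]

DFT(x[n-1]) = [2, 2.0000+1.7321i, 2.0000-1.7321i]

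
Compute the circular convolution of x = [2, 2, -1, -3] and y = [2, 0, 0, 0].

(x ⊛ y)[n] = Σ(m=0 to 3) x[m] · y[(n-m) mod 4]

Computing each output sample:
(x ⊛ y)[0] = 4
(x ⊛ y)[1] = 4
(x ⊛ y)[2] = -2
(x ⊛ y)[3] = -6

x ⊛ y = [4, 4, -2, -6]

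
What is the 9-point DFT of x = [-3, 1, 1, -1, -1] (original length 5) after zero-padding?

Original 5-point DFT: [-3, -3.0000-3.0777i, -3.0000+0.7265i, -3.0000-0.7265i, -3.0000+3.0777i]
Zero-padded 9-point DFT provides frequency interpolation.

DFT_9([x, 0, ...]) = [-3, -0.6206-0.4195i, -4.0321-2.8356i, -4.5000+0.8660i, -2.8473+0.1820i, -2.8473-0.1820i, -4.5000-0.8660i, -4.0321+2.8356i, -0.6206+0.4195i]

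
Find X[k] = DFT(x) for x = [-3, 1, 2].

X[k] = Σ(n=0 to 2) x[n] · ω_3^(nk)
where ω_3 = e^(-2πi/3)

Computing each X[k]:
X[0] = 0
X[1] = -4.5000+0.8660i
X[2] = -4.5000-0.8660i

X = [0, -4.5000+0.8660i, -4.5000-0.8660i]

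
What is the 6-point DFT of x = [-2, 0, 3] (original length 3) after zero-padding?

Original 3-point DFT: [1, -3.5000+2.5981i, -3.5000-2.5981i]
Zero-padded 6-point DFT provides frequency interpolation.

DFT_6([x, 0, ...]) = [1, -3.5000-2.5981i, -3.5000+2.5981i, 1, -3.5000-2.5981i, -3.5000+2.5981i]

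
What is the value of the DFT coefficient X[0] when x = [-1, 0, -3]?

X[0] = Σ(n=0 to 2) x[n] · ω_3^0 = Σ x[n]
= (-1) + (0) + (-3)

X[0] = -4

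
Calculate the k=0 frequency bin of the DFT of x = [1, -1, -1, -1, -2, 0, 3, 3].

X[0] = Σ(n=0 to 7) x[n] · ω_8^0 = Σ x[n]
= (1) + (-1) + (-1) + (-1) + (-2) + (0) + (3) + (3)

X[0] = 2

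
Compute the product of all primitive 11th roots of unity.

The primitive 11th roots of unity are ω_11^k for k coprime to 11: k ∈ {1, 2, 3, 4, 5, 6, 7, 8, 9, 10}
Their product equals the constant term of the cyclotomic polynomial Φ_11(x) up to sign.
For n ≥ 3, the product of all primitive nth roots of unity is 1. (For n=1 it is 1; for n=2 it is -1.)

1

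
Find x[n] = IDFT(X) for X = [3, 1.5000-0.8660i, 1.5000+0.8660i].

x[n] = (1/3) Σ(k=0 to 2) X[k] · e^(2πikn/3)

Computing each x[n]:
x[0] = 2
x[1] = 1
x[2] = 0

x = [2, 1, 0]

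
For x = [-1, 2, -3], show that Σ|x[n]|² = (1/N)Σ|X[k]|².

Time domain:
Σ|x[n]|² = |-1|² + |2|² + |-3|² = 14.0000

Frequency domain:
(1/3)Σ|X[k]|² = (1/3)(|-2|² + |-0.5000-4.3301i|² + |-0.5000+4.3301i|²) = (1/3)·42.0000 = 14.0000

Both sides agree, confirming Parseval's theorem.

Σ|x[n]|² = (1/N)Σ|X[k]|² = 14.0000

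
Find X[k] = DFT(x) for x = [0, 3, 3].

X[k] = Σ(n=0 to 2) x[n] · ω_3^(nk)
where ω_3 = e^(-2πi/3)

Computing each X[k]:
X[0] = 6
X[1] = -3
X[2] = -3

X = [6, -3, -3]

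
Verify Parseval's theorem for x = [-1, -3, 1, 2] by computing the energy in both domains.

Time domain:
Σ|x[n]|² = |-1|² + |-3|² + |1|² + |2|² = 15.0000

Frequency domain:
(1/4)Σ|X[k]|² = (1/4)(|-1|² + |-2+5i|² + |1|² + |-2-5i|²) = (1/4)·60.0000 = 15.0000

Both sides agree, confirming Parseval's theorem.

Σ|x[n]|² = (1/N)Σ|X[k]|² = 15.0000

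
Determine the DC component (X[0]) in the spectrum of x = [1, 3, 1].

X[0] = Σ(n=0 to 2) x[n] · ω_3^0 = Σ x[n]
= (1) + (3) + (1)

X[0] = 5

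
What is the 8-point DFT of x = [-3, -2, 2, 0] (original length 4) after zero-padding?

Original 4-point DFT: [-3, -5+2i, 1, -5-2i]
Zero-padded 8-point DFT provides frequency interpolation.

DFT_8([x, 0, ...]) = [-3, -4.4142-0.5858i, -5+2i, -1.5858+3.4142i, 1, -1.5858-3.4142i, -5-2i, -4.4142+0.5858i]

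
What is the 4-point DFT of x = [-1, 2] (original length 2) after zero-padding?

Original 2-point DFT: [1, -3]
Zero-padded 4-point DFT provides frequency interpolation.

DFT_4([x, 0, ...]) = [1, -1-2i, -3, -1+2i]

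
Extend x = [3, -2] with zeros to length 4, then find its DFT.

Original 2-point DFT: [1, 5]
Zero-padded 4-point DFT provides frequency interpolation.

DFT_4([x, 0, ...]) = [1, 3+2i, 5, 3-2i]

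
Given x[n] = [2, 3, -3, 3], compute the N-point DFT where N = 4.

X[k] = Σ(n=0 to 3) x[n] · ω_4^(nk)
where ω_4 = e^(-2πi/4)

Computing each X[k]:
X[0] = 5
X[1] = 5
X[2] = -7
X[3] = 5

X = [5, 5, -7, 5]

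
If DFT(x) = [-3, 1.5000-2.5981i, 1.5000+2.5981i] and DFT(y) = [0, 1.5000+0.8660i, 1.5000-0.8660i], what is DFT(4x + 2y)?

By linearity: DFT(4x + 2y) = 4·DFT(x) + 2·DFT(y)
= 4·[-3, 1.5000-2.5981i, 1.5000+2.5981i] + 2·[0, 1.5000+0.8660i, 1.5000-0.8660i]

Computing element-wise:
Z[0] = 4·(-3) + 2·(0) = -12
Z[1] = 4·(1.5000-2.5981i) + 2·(1.5000+0.8660i) = 9.0000-8.6604i
Z[2] = 4·(1.5000+2.5981i) + 2·(1.5000-0.8660i) = 9.0000+8.6604i

DFT(4x + 2y) = 4·X + 2·Y = [-12, 9.0000-8.6604i, 9.0000+8.6604i]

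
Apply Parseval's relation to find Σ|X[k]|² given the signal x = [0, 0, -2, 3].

Parseval: Σ|x[n]|² = (1/N)Σ|X[k]|², so Σ|X[k]|² = N·Σ|x[n]|² = 4·13.0000

Σ|X[k]|² = N·Σ|x[n]|² = 4·13.0000 = 52.0000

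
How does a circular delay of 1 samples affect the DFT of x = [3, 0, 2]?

Time shift by 1: X_shifted[k] = ω_3^(1k) · X[k]
Shifted x = [2, 3, 0]

DFT(x[n-1]) = [5, 0.5000-2.5981i, 0.5000+2.5981i]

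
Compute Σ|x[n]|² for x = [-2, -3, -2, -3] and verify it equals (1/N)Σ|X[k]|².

Time domain:
Σ|x[n]|² = |-2|² + |-3|² + |-2|² + |-3|² = 26.0000

Frequency domain:
(1/4)Σ|X[k]|² = (1/4)(|-10|² + |0|² + |2|² + |0|²) = (1/4)·104.0000 = 26.0000

Both sides agree, confirming Parseval's theorem.

Σ|x[n]|² = (1/N)Σ|X[k]|² = 26.0000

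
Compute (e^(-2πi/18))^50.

Since ω_18^18 = 1, powers reduce modulo 18.
50 mod 18 = 14
So ω_18^50 = ω_18^14 = e^(-2πi·14/18)

ω_18^50 = ω_18^14 = 0.1736+0.9848i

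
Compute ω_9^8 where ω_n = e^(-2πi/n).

ω_9^8 = e^(-2πi·8/9)
= cos(-2π·8/9) + i·sin(-2π·8/9)
= cos(-16π/9) + i·sin(-16π/9)

ω_9^8 = cos(-16π/9) + i·sin(-16π/9) = 0.7660+0.6428i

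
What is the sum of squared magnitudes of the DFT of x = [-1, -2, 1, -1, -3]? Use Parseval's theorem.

Parseval: Σ|x[n]|² = (1/N)Σ|X[k]|², so Σ|X[k]|² = N·Σ|x[n]|² = 5·16.0000

Σ|X[k]|² = N·Σ|x[n]|² = 5·16.0000 = 80.0000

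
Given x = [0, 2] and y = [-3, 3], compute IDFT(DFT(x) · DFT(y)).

(x ⊛ y)[n] = Σ(m=0 to 1) x[m] · y[(n-m) mod 2]

Computing each output sample:
(x ⊛ y)[0] = 6
(x ⊛ y)[1] = -6

x ⊛ y = [6, -6]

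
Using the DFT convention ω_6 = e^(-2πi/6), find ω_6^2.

ω_6^2 = e^(-2πi·2/6)
= cos(-2π·2/6) + i·sin(-2π·2/6)
= cos(-4π/6) + i·sin(-4π/6)

ω_6^2 = cos(-4π/6) + i·sin(-4π/6) = -0.5000-0.8660i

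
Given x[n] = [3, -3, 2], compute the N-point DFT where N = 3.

X[k] = Σ(n=0 to 2) x[n] · ω_3^(nk)
where ω_3 = e^(-2πi/3)

Computing each X[k]:
X[0] = 2
X[1] = 3.5000+4.3301i
X[2] = 3.5000-4.3301i

X = [2, 3.5000+4.3301i, 3.5000-4.3301i]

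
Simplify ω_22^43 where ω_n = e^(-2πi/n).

Since ω_22^22 = 1, powers reduce modulo 22.
43 mod 22 = 21
So ω_22^43 = ω_22^21 = e^(-2πi·21/22)

ω_22^43 = ω_22^21 = 0.9595+0.2817i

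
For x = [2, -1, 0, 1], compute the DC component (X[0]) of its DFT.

X[0] = Σ(n=0 to 3) x[n] · ω_4^0 = Σ x[n]
= (2) + (-1) + (0) + (1)

X[0] = 2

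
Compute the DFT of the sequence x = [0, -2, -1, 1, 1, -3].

X[k] = Σ(n=0 to 5) x[n] · ω_6^(nk)
where ω_6 = e^(-2πi/6)

Computing each X[k]:
X[0] = -4
X[1] = -3.5000+0.8660i
X[2] = 3.5000-2.5981i
X[3] = 4
X[4] = 3.5000+2.5981i
X[5] = -3.5000-0.8660i

X = [-4, -3.5000+0.8660i, 3.5000-2.5981i, 4, 3.5000+2.5981i, -3.5000-0.8660i]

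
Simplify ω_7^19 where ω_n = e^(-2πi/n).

Since ω_7^7 = 1, powers reduce modulo 7.
19 mod 7 = 5
So ω_7^19 = ω_7^5 = e^(-2πi·5/7)

ω_7^19 = ω_7^5 = -0.2225+0.9749i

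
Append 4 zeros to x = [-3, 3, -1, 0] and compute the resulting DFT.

Original 4-point DFT: [-1, -2-3i, -7, -2+3i]
Zero-padded 8-point DFT provides frequency interpolation.

DFT_8([x, 0, ...]) = [-1, -0.8787-1.1213i, -2-3i, -5.1213-3.1213i, -7, -5.1213+3.1213i, -2+3i, -0.8787+1.1213i]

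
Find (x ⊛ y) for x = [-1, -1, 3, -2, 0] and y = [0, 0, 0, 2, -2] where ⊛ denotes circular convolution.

(x ⊛ y)[n] = Σ(m=0 to 4) x[m] · y[(n-m) mod 5]

Computing each output sample:
(x ⊛ y)[0] = 8
(x ⊛ y)[1] = -10
(x ⊛ y)[2] = 4
(x ⊛ y)[3] = -2
(x ⊛ y)[4] = 0

x ⊛ y = [8, -10, 4, -2, 0]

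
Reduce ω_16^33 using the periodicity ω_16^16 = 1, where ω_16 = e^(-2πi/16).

Since ω_16^16 = 1, powers reduce modulo 16.
33 mod 16 = 1
So ω_16^33 = ω_16^1 = e^(-2πi·1/16)

ω_16^33 = ω_16^1 = 0.9239-0.3827i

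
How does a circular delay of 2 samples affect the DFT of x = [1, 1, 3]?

Time shift by 2: X_shifted[k] = ω_3^(2k) · X[k]
Shifted x = [1, 3, 1]

DFT(x[n-2]) = [5, -1.0000-1.7321i, -1.0000+1.7321i]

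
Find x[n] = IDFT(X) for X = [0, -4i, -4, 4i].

x[n] = (1/4) Σ(k=0 to 3) X[k] · e^(2πikn/4)

Computing each x[n]:
x[0] = -1
x[1] = 3
x[2] = -1
x[3] = -1

x = [-1, 3, -1, -1]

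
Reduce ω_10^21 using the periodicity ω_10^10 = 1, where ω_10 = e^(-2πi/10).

Since ω_10^10 = 1, powers reduce modulo 10.
21 mod 10 = 1
So ω_10^21 = ω_10^1 = e^(-2πi·1/10)

ω_10^21 = ω_10^1 = 0.8090-0.5878i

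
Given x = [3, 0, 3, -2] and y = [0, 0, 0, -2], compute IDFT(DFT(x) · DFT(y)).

(x ⊛ y)[n] = Σ(m=0 to 3) x[m] · y[(n-m) mod 4]

Computing each output sample:
(x ⊛ y)[0] = 0
(x ⊛ y)[1] = -6
(x ⊛ y)[2] = 4
(x ⊛ y)[3] = -6

x ⊛ y = [0, -6, 4, -6]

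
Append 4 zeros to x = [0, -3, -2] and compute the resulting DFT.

Original 3-point DFT: [-5, 2.5000+0.8660i, 2.5000-0.8660i]
Zero-padded 7-point DFT provides frequency interpolation.

DFT_7([x, 0, ...]) = [-5, -1.4254+4.2954i, 2.4695+2.0570i, 1.4559-0.2620i, 1.4559+0.2620i, 2.4695-2.0570i, -1.4254-4.2954i]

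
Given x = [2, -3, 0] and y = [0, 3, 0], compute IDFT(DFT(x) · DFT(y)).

(x ⊛ y)[n] = Σ(m=0 to 2) x[m] · y[(n-m) mod 3]

Computing each output sample:
(x ⊛ y)[0] = 0
(x ⊛ y)[1] = 6
(x ⊛ y)[2] = -9

x ⊛ y = [0, 6, -9]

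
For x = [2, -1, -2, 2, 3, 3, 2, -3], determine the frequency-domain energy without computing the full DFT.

Parseval: Σ|x[n]|² = (1/N)Σ|X[k]|², so Σ|X[k]|² = N·Σ|x[n]|² = 8·44.0000

Σ|X[k]|² = N·Σ|x[n]|² = 8·44.0000 = 352.0000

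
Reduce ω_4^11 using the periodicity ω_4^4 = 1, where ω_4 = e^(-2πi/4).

Since ω_4^4 = 1, powers reduce modulo 4.
11 mod 4 = 3
So ω_4^11 = ω_4^3 = e^(-2πi·3/4)

ω_4^11 = ω_4^3 = 1i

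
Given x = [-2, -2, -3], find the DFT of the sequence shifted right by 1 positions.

Time shift by 1: X_shifted[k] = ω_3^(1k) · X[k]
Shifted x = [-3, -2, -2]

DFT(x[n-1]) = [-7, -1, -1]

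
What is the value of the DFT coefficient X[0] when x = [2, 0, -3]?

X[0] = Σ(n=0 to 2) x[n] · ω_3^0 = Σ x[n]
= (2) + (0) + (-3)

X[0] = -1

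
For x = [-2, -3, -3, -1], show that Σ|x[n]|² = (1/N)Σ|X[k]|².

Time domain:
Σ|x[n]|² = |-2|² + |-3|² + |-3|² + |-1|² = 23.0000

Frequency domain:
(1/4)Σ|X[k]|² = (1/4)(|-9|² + |1+2i|² + |-1|² + |1-2i|²) = (1/4)·92.0000 = 23.0000

Both sides agree, confirming Parseval's theorem.

Σ|x[n]|² = (1/N)Σ|X[k]|² = 23.0000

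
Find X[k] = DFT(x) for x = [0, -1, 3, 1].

X[k] = Σ(n=0 to 3) x[n] · ω_4^(nk)
where ω_4 = e^(-2πi/4)

Computing each X[k]:
X[0] = 3
X[1] = -3+2i
X[2] = 3
X[3] = -3-2i

X = [3, -3+2i, 3, -3-2i]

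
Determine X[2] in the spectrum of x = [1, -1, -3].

X[2] = Σ(n=0 to 2) x[n] · ω_3^(2n) where ω_3 = e^(-2πi/3)
= (1)·ω_3^0 + (-1)·ω_3^2 + (-3)·ω_3^4

X[2] = 3.0000+1.7321i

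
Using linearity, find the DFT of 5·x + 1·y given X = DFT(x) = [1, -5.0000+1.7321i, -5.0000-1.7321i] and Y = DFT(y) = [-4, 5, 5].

By linearity: DFT(5x + 1y) = 5·DFT(x) + 1·DFT(y)
= 5·[1, -5.0000+1.7321i, -5.0000-1.7321i] + 1·[-4, 5, 5]

Computing element-wise:
Z[0] = 5·(1) + 1·(-4) = 1
Z[1] = 5·(-5.0000+1.7321i) + 1·(5) = -20.0000+8.6605i
Z[2] = 5·(-5.0000-1.7321i) + 1·(5) = -20.0000-8.6605i

DFT(5x + 1y) = 5·X + 1·Y = [1, -20.0000+8.6605i, -20.0000-8.6605i]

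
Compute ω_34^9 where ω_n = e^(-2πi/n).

ω_34^9 = e^(-2πi·9/34)
= cos(-2π·9/34) + i·sin(-2π·9/34)
= cos(-18π/34) + i·sin(-18π/34)

ω_34^9 = cos(-18π/34) + i·sin(-18π/34) = -0.0923-0.9957i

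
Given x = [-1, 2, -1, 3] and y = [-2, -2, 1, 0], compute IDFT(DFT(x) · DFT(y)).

(x ⊛ y)[n] = Σ(m=0 to 3) x[m] · y[(n-m) mod 4]

Computing each output sample:
(x ⊛ y)[0] = -5
(x ⊛ y)[1] = 1
(x ⊛ y)[2] = -3
(x ⊛ y)[3] = -2

x ⊛ y = [-5, 1, -3, -2]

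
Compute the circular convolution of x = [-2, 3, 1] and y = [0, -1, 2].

(x ⊛ y)[n] = Σ(m=0 to 2) x[m] · y[(n-m) mod 3]

Computing each output sample:
(x ⊛ y)[0] = 5
(x ⊛ y)[1] = 4
(x ⊛ y)[2] = -7

x ⊛ y = [5, 4, -7]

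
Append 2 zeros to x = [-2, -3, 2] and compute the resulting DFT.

Original 3-point DFT: [-3, -1.5000+4.3301i, -1.5000-4.3301i]
Zero-padded 5-point DFT provides frequency interpolation.

DFT_5([x, 0, ...]) = [-3, -4.5451+1.6776i, 1.0451+3.6655i, 1.0451-3.6655i, -4.5451-1.6776i]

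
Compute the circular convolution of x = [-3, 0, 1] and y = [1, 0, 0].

(x ⊛ y)[n] = Σ(m=0 to 2) x[m] · y[(n-m) mod 3]

Computing each output sample:
(x ⊛ y)[0] = -3
(x ⊛ y)[1] = 0
(x ⊛ y)[2] = 1

x ⊛ y = [-3, 0, 1]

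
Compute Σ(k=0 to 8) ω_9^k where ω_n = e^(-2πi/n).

Sum of all nth roots of unity equals 0 for n > 1 (geometric series with r ≠ 1).

0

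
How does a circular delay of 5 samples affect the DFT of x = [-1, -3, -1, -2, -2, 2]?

Time shift by 5: X_shifted[k] = ω_6^(5k) · X[k]
Shifted x = [-3, -1, -2, -2, 2, -1]

DFT(x[n-5]) = [-7, -2.0000+3.4641i, -4.0000-3.4641i, 1, -4.0000+3.4641i, -2.0000-3.4641i]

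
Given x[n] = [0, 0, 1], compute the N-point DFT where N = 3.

X[k] = Σ(n=0 to 2) x[n] · ω_3^(nk)
where ω_3 = e^(-2πi/3)

Computing each X[k]:
X[0] = 1
X[1] = -0.5000+0.8660i
X[2] = -0.5000-0.8660i

X = [1, -0.5000+0.8660i, -0.5000-0.8660i]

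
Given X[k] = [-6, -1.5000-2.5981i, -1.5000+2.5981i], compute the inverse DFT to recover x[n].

x[n] = (1/3) Σ(k=0 to 2) X[k] · e^(2πikn/3)

Computing each x[n]:
x[0] = -3
x[1] = 0
x[2] = -3

x = [-3, 0, -3]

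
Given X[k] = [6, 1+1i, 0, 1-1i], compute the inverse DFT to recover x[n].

x[n] = (1/4) Σ(k=0 to 3) X[k] · e^(2πikn/4)

Computing each x[n]:
x[0] = 2
x[1] = 1
x[2] = 1
x[3] = 2

x = [2, 1, 1, 2]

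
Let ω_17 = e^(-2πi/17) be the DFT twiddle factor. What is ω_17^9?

ω_17^9 = e^(-2πi·9/17)
= cos(-2π·9/17) + i·sin(-2π·9/17)
= cos(-18π/17) + i·sin(-18π/17)

ω_17^9 = cos(-18π/17) + i·sin(-18π/17) = -0.9830+0.1837i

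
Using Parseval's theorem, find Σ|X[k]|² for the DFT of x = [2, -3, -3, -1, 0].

Parseval: Σ|x[n]|² = (1/N)Σ|X[k]|², so Σ|X[k]|² = N·Σ|x[n]|² = 5·23.0000

Σ|X[k]|² = N·Σ|x[n]|² = 5·23.0000 = 115.0000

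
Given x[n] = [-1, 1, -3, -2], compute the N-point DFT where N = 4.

X[k] = Σ(n=0 to 3) x[n] · ω_4^(nk)
where ω_4 = e^(-2πi/4)

Computing each X[k]:
X[0] = -5
X[1] = 2-3i
X[2] = -3
X[3] = 2+3i

X = [-5, 2-3i, -3, 2+3i]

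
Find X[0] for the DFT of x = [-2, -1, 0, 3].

X[0] = Σ(n=0 to 3) x[n] · ω_4^0 = Σ x[n]
= (-2) + (-1) + (0) + (3)

X[0] = 0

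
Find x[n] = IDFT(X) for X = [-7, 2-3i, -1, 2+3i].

x[n] = (1/4) Σ(k=0 to 3) X[k] · e^(2πikn/4)

Computing each x[n]:
x[0] = -1
x[1] = 0
x[2] = -3
x[3] = -3

x = [-1, 0, -3, -3]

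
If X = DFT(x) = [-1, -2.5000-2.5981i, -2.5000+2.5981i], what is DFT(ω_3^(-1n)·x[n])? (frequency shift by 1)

Modulation property: DFT(ω_3^(-1n)·x[n]) = X[(k-1) mod 3], so circularly shift X by 1 positions.

X[k-1] = [-2.5000+2.5981i, -1, -2.5000-2.5981i]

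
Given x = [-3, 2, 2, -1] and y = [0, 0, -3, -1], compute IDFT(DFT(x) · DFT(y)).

(x ⊛ y)[n] = Σ(m=0 to 3) x[m] · y[(n-m) mod 4]

Computing each output sample:
(x ⊛ y)[0] = -8
(x ⊛ y)[1] = 1
(x ⊛ y)[2] = 10
(x ⊛ y)[3] = -3

x ⊛ y = [-8, 1, 10, -3]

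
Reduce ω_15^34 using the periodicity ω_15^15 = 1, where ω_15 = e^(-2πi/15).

Since ω_15^15 = 1, powers reduce modulo 15.
34 mod 15 = 4
So ω_15^34 = ω_15^4 = e^(-2πi·4/15)

ω_15^34 = ω_15^4 = -0.1045-0.9945i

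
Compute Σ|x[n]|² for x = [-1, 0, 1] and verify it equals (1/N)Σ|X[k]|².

Time domain:
Σ|x[n]|² = |-1|² + |0|² + |1|² = 2.0000

Frequency domain:
(1/3)Σ|X[k]|² = (1/3)(|0|² + |-1.5000+0.8660i|² + |-1.5000-0.8660i|²) = (1/3)·6.0000 = 2.0000

Both sides agree, confirming Parseval's theorem.

Σ|x[n]|² = (1/N)Σ|X[k]|² = 2.0000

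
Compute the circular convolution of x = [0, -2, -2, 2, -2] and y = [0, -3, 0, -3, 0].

(x ⊛ y)[n] = Σ(m=0 to 4) x[m] · y[(n-m) mod 5]

Computing each output sample:
(x ⊛ y)[0] = 12
(x ⊛ y)[1] = -6
(x ⊛ y)[2] = 12
(x ⊛ y)[3] = 6
(x ⊛ y)[4] = 0

x ⊛ y = [12, -6, 12, 6, 0]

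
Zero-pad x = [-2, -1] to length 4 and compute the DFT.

Original 2-point DFT: [-3, -1]
Zero-padded 4-point DFT provides frequency interpolation.

DFT_4([x, 0, ...]) = [-3, -2+1i, -1, -2-1i]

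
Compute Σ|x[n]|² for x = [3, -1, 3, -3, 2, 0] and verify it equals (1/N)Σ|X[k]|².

Time domain:
Σ|x[n]|² = |3|² + |-1|² + |3|² + |-3|² + |2|² + |0|² = 32.0000

Frequency domain:
(1/6)Σ|X[k]|² = (1/6)(|4|² + |3|² + |-2.0000+1.7321i|² + |12|² + |-2.0000-1.7321i|² + |3|²) = (1/6)·192.0000 = 32.0000

Both sides agree, confirming Parseval's theorem.

Σ|x[n]|² = (1/N)Σ|X[k]|² = 32.0000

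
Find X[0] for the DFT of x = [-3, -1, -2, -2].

X[0] = Σ(n=0 to 3) x[n] · ω_4^0 = Σ x[n]
= (-3) + (-1) + (-2) + (-2)

X[0] = -8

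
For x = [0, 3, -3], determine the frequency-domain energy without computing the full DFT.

Parseval: Σ|x[n]|² = (1/N)Σ|X[k]|², so Σ|X[k]|² = N·Σ|x[n]|² = 3·18.0000

Σ|X[k]|² = N·Σ|x[n]|² = 3·18.0000 = 54.0000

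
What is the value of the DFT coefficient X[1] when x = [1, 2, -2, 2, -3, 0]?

X[1] = Σ(n=0 to 5) x[n] · ω_6^(1n) where ω_6 = e^(-2πi/6)
= (1)·ω_6^0 + (2)·ω_6^1 + (-2)·ω_6^2 + (2)·ω_6^3 + (-3)·ω_6^4 + (0)·ω_6^5

X[1] = 2.5000-2.5981i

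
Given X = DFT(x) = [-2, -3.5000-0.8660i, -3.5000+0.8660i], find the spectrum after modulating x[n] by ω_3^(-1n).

Modulation property: DFT(ω_3^(-1n)·x[n]) = X[(k-1) mod 3], so circularly shift X by 1 positions.

X[k-1] = [-3.5000+0.8660i, -2, -3.5000-0.8660i]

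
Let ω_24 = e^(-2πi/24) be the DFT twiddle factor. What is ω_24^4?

ω_24^4 = e^(-2πi·4/24)
= cos(-2π·4/24) + i·sin(-2π·4/24)
= cos(-8π/24) + i·sin(-8π/24)

ω_24^4 = cos(-8π/24) + i·sin(-8π/24) = 0.5000-0.8660i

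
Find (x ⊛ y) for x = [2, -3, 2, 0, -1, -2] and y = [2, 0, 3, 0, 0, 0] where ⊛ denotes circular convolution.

(x ⊛ y)[n] = Σ(m=0 to 5) x[m] · y[(n-m) mod 6]

Computing each output sample:
(x ⊛ y)[0] = 1
(x ⊛ y)[1] = -12
(x ⊛ y)[2] = 10
(x ⊛ y)[3] = -9
(x ⊛ y)[4] = 4
(x ⊛ y)[5] = -4

x ⊛ y = [1, -12, 10, -9, 4, -4]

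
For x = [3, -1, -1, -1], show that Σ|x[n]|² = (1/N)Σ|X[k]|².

Time domain:
Σ|x[n]|² = |3|² + |-1|² + |-1|² + |-1|² = 12.0000

Frequency domain:
(1/4)Σ|X[k]|² = (1/4)(|0|² + |4|² + |4|² + |4|²) = (1/4)·48.0000 = 12.0000

Both sides agree, confirming Parseval's theorem.

Σ|x[n]|² = (1/N)Σ|X[k]|² = 12.0000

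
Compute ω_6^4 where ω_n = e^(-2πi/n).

ω_6^4 = e^(-2πi·4/6)
= cos(-2π·4/6) + i·sin(-2π·4/6)
= cos(-8π/6) + i·sin(-8π/6)

ω_6^4 = cos(-8π/6) + i·sin(-8π/6) = -0.5000+0.8660i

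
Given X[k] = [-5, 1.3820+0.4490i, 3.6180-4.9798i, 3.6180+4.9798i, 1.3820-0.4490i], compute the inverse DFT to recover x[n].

x[n] = (1/5) Σ(k=0 to 4) X[k] · e^(2πikn/5)

Computing each x[n]:
x[0] = 1
x[1] = -1
x[2] = -3
x[3] = 1
x[4] = -3

x = [1, -1, -3, 1, -3]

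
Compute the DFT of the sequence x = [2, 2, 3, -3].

X[k] = Σ(n=0 to 3) x[n] · ω_4^(nk)
where ω_4 = e^(-2πi/4)

Computing each X[k]:
X[0] = 4
X[1] = -1-5i
X[2] = 6
X[3] = -1+5i

X = [4, -1-5i, 6, -1+5i]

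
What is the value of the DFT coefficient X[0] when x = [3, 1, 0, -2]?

X[0] = Σ(n=0 to 3) x[n] · ω_4^0 = Σ x[n]
= (3) + (1) + (0) + (-2)

X[0] = 2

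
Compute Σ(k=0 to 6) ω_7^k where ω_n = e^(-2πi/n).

Sum of all nth roots of unity equals 0 for n > 1 (geometric series with r ≠ 1).

0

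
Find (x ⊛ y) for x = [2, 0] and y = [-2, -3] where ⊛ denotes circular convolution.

(x ⊛ y)[n] = Σ(m=0 to 1) x[m] · y[(n-m) mod 2]

Computing each output sample:
(x ⊛ y)[0] = -4
(x ⊛ y)[1] = -6

x ⊛ y = [-4, -6]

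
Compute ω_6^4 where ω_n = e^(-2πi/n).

ω_6^4 = e^(-2πi·4/6)
= cos(-2π·4/6) + i·sin(-2π·4/6)
= cos(-8π/6) + i·sin(-8π/6)

ω_6^4 = cos(-8π/6) + i·sin(-8π/6) = -0.5000+0.8660i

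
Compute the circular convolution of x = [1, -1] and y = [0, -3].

(x ⊛ y)[n] = Σ(m=0 to 1) x[m] · y[(n-m) mod 2]

Computing each output sample:
(x ⊛ y)[0] = 3
(x ⊛ y)[1] = -3

x ⊛ y = [3, -3]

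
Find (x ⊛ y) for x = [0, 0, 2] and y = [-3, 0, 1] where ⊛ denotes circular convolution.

(x ⊛ y)[n] = Σ(m=0 to 2) x[m] · y[(n-m) mod 3]

Computing each output sample:
(x ⊛ y)[0] = 0
(x ⊛ y)[1] = 2
(x ⊛ y)[2] = -6

x ⊛ y = [0, 2, -6]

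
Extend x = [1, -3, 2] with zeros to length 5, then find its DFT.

Original 3-point DFT: [0, 1.5000+4.3301i, 1.5000-4.3301i]
Zero-padded 5-point DFT provides frequency interpolation.

DFT_5([x, 0, ...]) = [0, -1.5451+1.6776i, 4.0451+3.6655i, 4.0451-3.6655i, -1.5451-1.6776i]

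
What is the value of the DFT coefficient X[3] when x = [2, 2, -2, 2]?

X[3] = Σ(n=0 to 3) x[n] · ω_4^(3n) where ω_4 = e^(-2πi/4)
= (2)·ω_4^0 + (2)·ω_4^3 + (-2)·ω_4^6 + (2)·ω_4^9

X[3] = 4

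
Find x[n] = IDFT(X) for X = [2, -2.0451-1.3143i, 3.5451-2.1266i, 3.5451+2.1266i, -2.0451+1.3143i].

x[n] = (1/5) Σ(k=0 to 4) X[k] · e^(2πikn/5)

Computing each x[n]:
x[0] = 1
x[1] = 0
x[2] = 1
x[3] = 2
x[4] = -2

x = [1, 0, 1, 2, -2]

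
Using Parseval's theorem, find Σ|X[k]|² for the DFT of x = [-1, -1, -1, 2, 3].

Parseval: Σ|x[n]|² = (1/N)Σ|X[k]|², so Σ|X[k]|² = N·Σ|x[n]|² = 5·16.0000

Σ|X[k]|² = N·Σ|x[n]|² = 5·16.0000 = 80.0000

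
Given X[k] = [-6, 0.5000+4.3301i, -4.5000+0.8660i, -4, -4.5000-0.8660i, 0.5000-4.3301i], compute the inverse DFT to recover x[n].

x[n] = (1/6) Σ(k=0 to 5) X[k] · e^(2πikn/6)

Computing each x[n]:
x[0] = -3
x[1] = -1
x[2] = -2
x[3] = -2
x[4] = 0
x[5] = 2

x = [-3, -1, -2, -2, 0, 2]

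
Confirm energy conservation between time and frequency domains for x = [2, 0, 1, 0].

Time domain:
Σ|x[n]|² = |2|² + |0|² + |1|² + |0|² = 5.0000

Frequency domain:
(1/4)Σ|X[k]|² = (1/4)(|3|² + |1|² + |3|² + |1|²) = (1/4)·20.0000 = 5.0000

Both sides agree, confirming Parseval's theorem.

Σ|x[n]|² = (1/N)Σ|X[k]|² = 5.0000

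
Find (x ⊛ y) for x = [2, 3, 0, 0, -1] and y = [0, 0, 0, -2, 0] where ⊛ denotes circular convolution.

(x ⊛ y)[n] = Σ(m=0 to 4) x[m] · y[(n-m) mod 5]

Computing each output sample:
(x ⊛ y)[0] = 0
(x ⊛ y)[1] = 0
(x ⊛ y)[2] = 2
(x ⊛ y)[3] = -4
(x ⊛ y)[4] = -6

x ⊛ y = [0, 0, 2, -4, -6]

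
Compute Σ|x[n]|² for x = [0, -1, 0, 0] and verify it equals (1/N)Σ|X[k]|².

Time domain:
Σ|x[n]|² = |0|² + |-1|² + |0|² + |0|² = 1.0000

Frequency domain:
(1/4)Σ|X[k]|² = (1/4)(|-1|² + |1i|² + |1|² + |-1i|²) = (1/4)·4.0000 = 1.0000

Both sides agree, confirming Parseval's theorem.

Σ|x[n]|² = (1/N)Σ|X[k]|² = 1.0000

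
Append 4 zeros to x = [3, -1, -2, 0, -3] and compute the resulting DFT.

Original 5-point DFT: [-3, 3.3820-0.7265i, 5.6180-3.0777i, 5.6180+3.0777i, 3.3820+0.7265i]
Zero-padded 9-point DFT provides frequency interpolation.

DFT_9([x, 0, ...]) = [-3, 4.7057+3.6385i, 2.4076-0.2595i, 6.0000+1.7321i, 1.8867-3.8980i, 1.8867+3.8980i, 6.0000-1.7321i, 2.4076+0.2595i, 4.7057-3.6385i]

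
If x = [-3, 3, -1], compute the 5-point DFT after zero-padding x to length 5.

Original 3-point DFT: [-1, -4.0000-3.4641i, -4.0000+3.4641i]
Zero-padded 5-point DFT provides frequency interpolation.

DFT_5([x, 0, ...]) = [-1, -1.2639-2.2654i, -5.7361-2.7144i, -5.7361+2.7144i, -1.2639+2.2654i]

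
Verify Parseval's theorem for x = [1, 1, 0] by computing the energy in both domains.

Time domain:
Σ|x[n]|² = |1|² + |1|² + |0|² = 2.0000

Frequency domain:
(1/3)Σ|X[k]|² = (1/3)(|2|² + |0.5000-0.8660i|² + |0.5000+0.8660i|²) = (1/3)·6.0000 = 2.0000

Both sides agree, confirming Parseval's theorem.

Σ|x[n]|² = (1/N)Σ|X[k]|² = 2.0000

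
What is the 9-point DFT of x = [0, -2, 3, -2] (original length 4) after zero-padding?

Original 4-point DFT: [-1, -3, 7, -3]
Zero-padded 9-point DFT provides frequency interpolation.

DFT_9([x, 0, ...]) = [-1, -0.0111+0.0632i, -2.1664-0.7885i, -2.5000+4.3301i, 5.1775+4.3445i, 5.1775-4.3445i, -2.5000-4.3301i, -2.1664+0.7885i, -0.0111-0.0632i]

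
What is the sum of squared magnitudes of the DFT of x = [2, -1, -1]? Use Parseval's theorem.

Parseval: Σ|x[n]|² = (1/N)Σ|X[k]|², so Σ|X[k]|² = N·Σ|x[n]|² = 3·6.0000

Σ|X[k]|² = N·Σ|x[n]|² = 3·6.0000 = 18.0000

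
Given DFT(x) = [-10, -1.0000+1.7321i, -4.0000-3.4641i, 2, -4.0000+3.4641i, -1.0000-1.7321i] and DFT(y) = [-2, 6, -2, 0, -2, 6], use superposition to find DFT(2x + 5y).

By linearity: DFT(2x + 5y) = 2·DFT(x) + 5·DFT(y)
= 2·[-10, -1.0000+1.7321i, -4.0000-3.4641i, 2, -4.0000+3.4641i, -1.0000-1.7321i] + 5·[-2, 6, -2, 0, -2, 6]

Computing element-wise:
Z[0] = 2·(-10) + 5·(-2) = -30
Z[1] = 2·(-1.0000+1.7321i) + 5·(6) = 28.0000+3.4642i
Z[2] = 2·(-4.0000-3.4641i) + 5·(-2) = -18.0000-6.9282i
Z[3] = 2·(2) + 5·(0) = 4
Z[4] = 2·(-4.0000+3.4641i) + 5·(-2) = -18.0000+6.9282i
Z[5] = 2·(-1.0000-1.7321i) + 5·(6) = 28.0000-3.4642i

DFT(2x + 5y) = 2·X + 5·Y = [-30, 28.0000+3.4642i, -18.0000-6.9282i, 4, -18.0000+6.9282i, 28.0000-3.4642i]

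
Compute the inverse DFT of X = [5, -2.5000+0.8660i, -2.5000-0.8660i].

x[n] = (1/3) Σ(k=0 to 2) X[k] · e^(2πikn/3)

Computing each x[n]:
x[0] = 0
x[1] = 2
x[2] = 3

x = [0, 2, 3]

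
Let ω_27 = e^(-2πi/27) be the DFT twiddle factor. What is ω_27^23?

ω_27^23 = e^(-2πi·23/27)
= cos(-2π·23/27) + i·sin(-2π·23/27)
= cos(-46π/27) + i·sin(-46π/27)

ω_27^23 = cos(-46π/27) + i·sin(-46π/27) = 0.5972+0.8021i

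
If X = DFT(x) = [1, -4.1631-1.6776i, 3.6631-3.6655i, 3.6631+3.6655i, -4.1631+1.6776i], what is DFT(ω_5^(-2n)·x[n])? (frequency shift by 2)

Modulation property: DFT(ω_5^(-2n)·x[n]) = X[(k-2) mod 5], so circularly shift X by 2 positions.

X[k-2] = [3.6631+3.6655i, -4.1631+1.6776i, 1, -4.1631-1.6776i, 3.6631-3.6655i]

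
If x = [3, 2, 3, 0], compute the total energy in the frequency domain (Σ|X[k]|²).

Parseval: Σ|x[n]|² = (1/N)Σ|X[k]|², so Σ|X[k]|² = N·Σ|x[n]|² = 4·22.0000

Σ|X[k]|² = N·Σ|x[n]|² = 4·22.0000 = 88.0000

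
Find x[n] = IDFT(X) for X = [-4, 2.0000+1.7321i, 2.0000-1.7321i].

x[n] = (1/3) Σ(k=0 to 2) X[k] · e^(2πikn/3)

Computing each x[n]:
x[0] = 0
x[1] = -3
x[2] = -1

x = [0, -3, -1]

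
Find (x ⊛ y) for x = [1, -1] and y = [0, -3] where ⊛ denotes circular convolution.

(x ⊛ y)[n] = Σ(m=0 to 1) x[m] · y[(n-m) mod 2]

Computing each output sample:
(x ⊛ y)[0] = 3
(x ⊛ y)[1] = -3

x ⊛ y = [3, -3]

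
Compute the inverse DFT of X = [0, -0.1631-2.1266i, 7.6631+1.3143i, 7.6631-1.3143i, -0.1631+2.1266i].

x[n] = (1/5) Σ(k=0 to 4) X[k] · e^(2πikn/5)

Computing each x[n]:
x[0] = 3
x[1] = -2
x[2] = 2
x[3] = 0
x[4] = -3

x = [3, -2, 2, 0, -3]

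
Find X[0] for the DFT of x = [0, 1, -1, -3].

X[0] = Σ(n=0 to 3) x[n] · ω_4^0 = Σ x[n]
= (0) + (1) + (-1) + (-3)

X[0] = -3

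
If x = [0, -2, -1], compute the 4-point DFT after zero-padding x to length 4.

Original 3-point DFT: [-3, 1.5000+0.8660i, 1.5000-0.8660i]
Zero-padded 4-point DFT provides frequency interpolation.

DFT_4([x, 0, ...]) = [-3, 1+2i, 1, 1-2i]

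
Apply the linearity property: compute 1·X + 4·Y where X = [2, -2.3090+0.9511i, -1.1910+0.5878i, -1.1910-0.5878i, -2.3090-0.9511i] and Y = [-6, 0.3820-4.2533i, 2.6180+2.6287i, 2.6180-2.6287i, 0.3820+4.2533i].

By linearity: DFT(1x + 4y) = 1·DFT(x) + 4·DFT(y)
= 1·[2, -2.3090+0.9511i, -1.1910+0.5878i, -1.1910-0.5878i, -2.3090-0.9511i] + 4·[-6, 0.3820-4.2533i, 2.6180+2.6287i, 2.6180-2.6287i, 0.3820+4.2533i]

Computing element-wise:
Z[0] = 1·(2) + 4·(-6) = -22
Z[1] = 1·(-2.3090+0.9511i) + 4·(0.3820-4.2533i) = -0.7810-16.0621i
Z[2] = 1·(-1.1910+0.5878i) + 4·(2.6180+2.6287i) = 9.2810+11.1026i
Z[3] = 1·(-1.1910-0.5878i) + 4·(2.6180-2.6287i) = 9.2810-11.1026i
Z[4] = 1·(-2.3090-0.9511i) + 4·(0.3820+4.2533i) = -0.7810+16.0621i

DFT(1x + 4y) = 1·X + 4·Y = [-22, -0.7810-16.0621i, 9.2810+11.1026i, 9.2810-11.1026i, -0.7810+16.0621i]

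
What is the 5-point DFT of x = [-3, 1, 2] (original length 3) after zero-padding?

Original 3-point DFT: [0, -4.5000+0.8660i, -4.5000-0.8660i]
Zero-padded 5-point DFT provides frequency interpolation.

DFT_5([x, 0, ...]) = [0, -4.3090-2.1266i, -3.1910+1.3143i, -3.1910-1.3143i, -4.3090+2.1266i]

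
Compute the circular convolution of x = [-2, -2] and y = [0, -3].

(x ⊛ y)[n] = Σ(m=0 to 1) x[m] · y[(n-m) mod 2]

Computing each output sample:
(x ⊛ y)[0] = 6
(x ⊛ y)[1] = 6

x ⊛ y = [6, 6]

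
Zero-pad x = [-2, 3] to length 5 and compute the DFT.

Original 2-point DFT: [1, -5]
Zero-padded 5-point DFT provides frequency interpolation.

DFT_5([x, 0, ...]) = [1, -1.0729-2.8532i, -4.4271-1.7634i, -4.4271+1.7634i, -1.0729+2.8532i]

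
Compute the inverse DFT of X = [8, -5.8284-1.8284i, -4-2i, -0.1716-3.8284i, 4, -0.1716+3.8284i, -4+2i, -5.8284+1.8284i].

x[n] = (1/8) Σ(k=0 to 7) X[k] · e^(2πikn/8)

Computing each x[n]:
x[0] = -1
x[1] = 1
x[2] = 2
x[3] = 2
x[4] = 2
x[5] = 1
x[6] = 3
x[7] = -2

x = [-1, 1, 2, 2, 2, 1, 3, -2]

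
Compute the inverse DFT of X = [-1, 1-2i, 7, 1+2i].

x[n] = (1/4) Σ(k=0 to 3) X[k] · e^(2πikn/4)

Computing each x[n]:
x[0] = 2
x[1] = -1
x[2] = 1
x[3] = -3

x = [2, -1, 1, -3]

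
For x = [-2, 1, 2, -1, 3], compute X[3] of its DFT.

X[3] = Σ(n=0 to 4) x[n] · ω_5^(3n) where ω_5 = e^(-2πi/5)
= (-2)·ω_5^0 + (1)·ω_5^3 + (2)·ω_5^6 + (-1)·ω_5^9 + (3)·ω_5^12

X[3] = -4.9271-4.0287i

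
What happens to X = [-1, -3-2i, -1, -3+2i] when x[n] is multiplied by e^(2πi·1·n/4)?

Modulation property: DFT(ω_4^(-1n)·x[n]) = X[(k-1) mod 4], so circularly shift X by 1 positions.

X[k-1] = [-3+2i, -1, -3-2i, -1]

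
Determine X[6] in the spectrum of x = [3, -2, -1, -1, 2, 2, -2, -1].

X[6] = Σ(n=0 to 7) x[n] · ω_8^(6n) where ω_8 = e^(-2πi/8)
= (3)·ω_8^0 + (-2)·ω_8^6 + (-1)·ω_8^12 + (-1)·ω_8^18 + (2)·ω_8^24 + (2)·ω_8^30 + (-2)·ω_8^36 + (-1)·ω_8^42

X[6] = 8+2i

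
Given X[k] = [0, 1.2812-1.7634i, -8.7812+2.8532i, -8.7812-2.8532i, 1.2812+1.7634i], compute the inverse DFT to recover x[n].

x[n] = (1/5) Σ(k=0 to 4) X[k] · e^(2πikn/5)

Computing each x[n]:
x[0] = -3
x[1] = 3
x[2] = 0
x[3] = -3
x[4] = 3

x = [-3, 3, 0, -3, 3]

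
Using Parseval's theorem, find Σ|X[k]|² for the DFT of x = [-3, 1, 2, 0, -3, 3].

Parseval: Σ|x[n]|² = (1/N)Σ|X[k]|², so Σ|X[k]|² = N·Σ|x[n]|² = 6·32.0000

Σ|X[k]|² = N·Σ|x[n]|² = 6·32.0000 = 192.0000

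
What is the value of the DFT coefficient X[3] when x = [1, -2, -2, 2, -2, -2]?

X[3] = Σ(n=0 to 5) x[n] · ω_6^(3n) where ω_6 = e^(-2πi/6)
= (1)·ω_6^0 + (-2)·ω_6^3 + (-2)·ω_6^6 + (2)·ω_6^9 + (-2)·ω_6^12 + (-2)·ω_6^15

X[3] = -1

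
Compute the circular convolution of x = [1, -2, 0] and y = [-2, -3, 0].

(x ⊛ y)[n] = Σ(m=0 to 2) x[m] · y[(n-m) mod 3]

Computing each output sample:
(x ⊛ y)[0] = -2
(x ⊛ y)[1] = 1
(x ⊛ y)[2] = 6

x ⊛ y = [-2, 1, 6]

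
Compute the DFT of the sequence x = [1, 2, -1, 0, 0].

X[k] = Σ(n=0 to 4) x[n] · ω_5^(nk)
where ω_5 = e^(-2πi/5)

Computing each X[k]:
X[0] = 2
X[1] = 2.4271-1.3143i
X[2] = -0.9271-2.1266i
X[3] = -0.9271+2.1266i
X[4] = 2.4271+1.3143i

X = [2, 2.4271-1.3143i, -0.9271-2.1266i, -0.9271+2.1266i, 2.4271+1.3143i]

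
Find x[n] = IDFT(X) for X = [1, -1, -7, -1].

x[n] = (1/4) Σ(k=0 to 3) X[k] · e^(2πikn/4)

Computing each x[n]:
x[0] = -2
x[1] = 2
x[2] = -1
x[3] = 2

x = [-2, 2, -1, 2]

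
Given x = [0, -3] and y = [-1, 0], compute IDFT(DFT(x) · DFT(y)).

(x ⊛ y)[n] = Σ(m=0 to 1) x[m] · y[(n-m) mod 2]

Computing each output sample:
(x ⊛ y)[0] = 0
(x ⊛ y)[1] = 3

x ⊛ y = [0, 3]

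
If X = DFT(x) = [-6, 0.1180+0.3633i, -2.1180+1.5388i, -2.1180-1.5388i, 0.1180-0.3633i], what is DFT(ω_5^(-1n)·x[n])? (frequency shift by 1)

Modulation property: DFT(ω_5^(-1n)·x[n]) = X[(k-1) mod 5], so circularly shift X by 1 positions.

X[k-1] = [0.1180-0.3633i, -6, 0.1180+0.3633i, -2.1180+1.5388i, -2.1180-1.5388i]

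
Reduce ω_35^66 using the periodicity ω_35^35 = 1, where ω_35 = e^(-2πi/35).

Since ω_35^35 = 1, powers reduce modulo 35.
66 mod 35 = 31
So ω_35^66 = ω_35^31 = e^(-2πi·31/35)

ω_35^66 = ω_35^31 = 0.7531+0.6579i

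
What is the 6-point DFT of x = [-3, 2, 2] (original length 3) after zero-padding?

Original 3-point DFT: [1, -5, -5]
Zero-padded 6-point DFT provides frequency interpolation.

DFT_6([x, 0, ...]) = [1, -3.0000-3.4641i, -5, -3, -5, -3.0000+3.4641i]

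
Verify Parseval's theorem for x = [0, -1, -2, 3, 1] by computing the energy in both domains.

Time domain:
Σ|x[n]|² = |0|² + |-1|² + |-2|² + |3|² + |1|² = 15.0000

Frequency domain:
(1/5)Σ|X[k]|² = (1/5)(|1|² + |-0.8090+4.8410i|² + |0.3090-3.5797i|² + |0.3090+3.5797i|² + |-0.8090-4.8410i|²) = (1/5)·75.0000 = 15.0000

Both sides agree, confirming Parseval's theorem.

Σ|x[n]|² = (1/N)Σ|X[k]|² = 15.0000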